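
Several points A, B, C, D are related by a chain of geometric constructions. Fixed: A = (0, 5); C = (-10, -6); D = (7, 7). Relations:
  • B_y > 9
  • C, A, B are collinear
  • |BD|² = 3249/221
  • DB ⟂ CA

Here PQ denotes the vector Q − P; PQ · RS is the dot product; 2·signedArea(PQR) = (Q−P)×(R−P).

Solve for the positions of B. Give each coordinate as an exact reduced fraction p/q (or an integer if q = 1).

B = (920/221, 2117/221)

1. B_x = 920/221  [C, A, B are collinear ∩ DB ⟂ CA]
2. B_y = 2117/221  [C, A, B are collinear ∩ DB ⟂ CA]
   → B = (920/221, 2117/221)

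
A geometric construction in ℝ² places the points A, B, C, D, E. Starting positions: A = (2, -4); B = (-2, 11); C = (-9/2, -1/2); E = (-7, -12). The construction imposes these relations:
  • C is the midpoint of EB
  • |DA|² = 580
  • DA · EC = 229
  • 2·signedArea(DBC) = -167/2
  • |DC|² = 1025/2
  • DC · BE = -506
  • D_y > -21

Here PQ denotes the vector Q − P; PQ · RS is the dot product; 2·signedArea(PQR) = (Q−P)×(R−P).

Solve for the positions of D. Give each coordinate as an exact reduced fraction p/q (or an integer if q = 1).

1. D_x = -16  [DA · EC = 229 ∩ 2·signedArea(DBC) = -167/2]
2. D_y = -20  [DA · EC = 229 ∩ 2·signedArea(DBC) = -167/2]
   → D = (-16, -20)

D = (-16, -20)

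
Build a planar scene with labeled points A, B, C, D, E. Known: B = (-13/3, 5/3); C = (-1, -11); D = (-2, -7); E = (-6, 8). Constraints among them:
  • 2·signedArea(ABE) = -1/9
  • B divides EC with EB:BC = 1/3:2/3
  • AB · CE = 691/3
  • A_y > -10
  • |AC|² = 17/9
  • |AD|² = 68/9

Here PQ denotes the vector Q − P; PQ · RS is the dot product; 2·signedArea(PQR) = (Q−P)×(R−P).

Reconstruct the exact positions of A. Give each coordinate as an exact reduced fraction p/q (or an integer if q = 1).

1. A_x = -4/3  [2·signedArea(ABE) = -1/9 ∩ AB · CE = 691/3]
2. A_y = -29/3  [2·signedArea(ABE) = -1/9 ∩ AB · CE = 691/3]
   → A = (-4/3, -29/3)

A = (-4/3, -29/3)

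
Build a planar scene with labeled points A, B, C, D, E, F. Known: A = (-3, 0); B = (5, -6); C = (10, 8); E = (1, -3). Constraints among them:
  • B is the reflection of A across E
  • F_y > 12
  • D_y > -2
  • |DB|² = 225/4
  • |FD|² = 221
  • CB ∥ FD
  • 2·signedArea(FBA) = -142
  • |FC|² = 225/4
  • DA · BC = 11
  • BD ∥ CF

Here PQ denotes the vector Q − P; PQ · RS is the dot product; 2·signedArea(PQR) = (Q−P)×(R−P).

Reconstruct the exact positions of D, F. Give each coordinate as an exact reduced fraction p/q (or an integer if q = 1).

1. D_x = -1  [line -5·x + -14·y + -26 = 0 ∩ |DB|² = 225/4]
2. D_y = -3/2  [line -5·x + -14·y + -26 = 0 ∩ |DB|² = 225/4]
   → D = (-1, -3/2)
3. F_x = 4  [CB ∥ FD ∩ BD ∥ CF]
4. F_y = 25/2  [CB ∥ FD ∩ BD ∥ CF]
   → F = (4, 25/2)

D = (-1, -3/2)
F = (4, 25/2)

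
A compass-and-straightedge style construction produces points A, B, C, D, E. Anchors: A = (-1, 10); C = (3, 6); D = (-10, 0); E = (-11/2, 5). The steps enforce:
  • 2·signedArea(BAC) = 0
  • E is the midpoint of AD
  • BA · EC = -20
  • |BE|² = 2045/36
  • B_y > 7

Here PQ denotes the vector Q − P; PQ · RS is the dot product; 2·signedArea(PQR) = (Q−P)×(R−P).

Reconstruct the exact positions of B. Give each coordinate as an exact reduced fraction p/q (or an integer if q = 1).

1. B_x = 5/3  [2·signedArea(BAC) = 0 ∩ BA · EC = -20]
2. B_y = 22/3  [2·signedArea(BAC) = 0 ∩ BA · EC = -20]
   → B = (5/3, 22/3)

B = (5/3, 22/3)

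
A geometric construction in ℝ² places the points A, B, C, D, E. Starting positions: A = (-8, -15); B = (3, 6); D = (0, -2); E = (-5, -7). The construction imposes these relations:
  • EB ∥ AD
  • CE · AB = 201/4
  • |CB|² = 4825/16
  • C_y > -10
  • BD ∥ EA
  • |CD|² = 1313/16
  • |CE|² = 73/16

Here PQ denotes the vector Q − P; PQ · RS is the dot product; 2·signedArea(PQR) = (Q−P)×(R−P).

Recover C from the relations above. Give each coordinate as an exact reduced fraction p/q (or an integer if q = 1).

C = (-23/4, -9)

1. C_x = -23/4  [line -11·x + -21·y + -1009/4 = 0 ∩ |CD|² = 1313/16]
2. C_y = -9  [line -11·x + -21·y + -1009/4 = 0 ∩ |CD|² = 1313/16]
   → C = (-23/4, -9)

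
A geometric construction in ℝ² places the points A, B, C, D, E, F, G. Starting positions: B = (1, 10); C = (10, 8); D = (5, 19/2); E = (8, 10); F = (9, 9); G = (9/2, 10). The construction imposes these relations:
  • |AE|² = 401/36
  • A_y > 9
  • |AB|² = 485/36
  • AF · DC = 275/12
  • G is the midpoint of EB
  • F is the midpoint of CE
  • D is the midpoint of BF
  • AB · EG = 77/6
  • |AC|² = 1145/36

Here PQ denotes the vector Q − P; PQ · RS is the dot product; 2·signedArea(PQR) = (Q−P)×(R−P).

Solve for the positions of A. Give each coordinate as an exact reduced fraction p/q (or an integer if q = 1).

A = (14/3, 59/6)

1. A_x = 14/3  [AF · DC = 275/12 ∩ AB · EG = 77/6]
2. A_y = 59/6  [AF · DC = 275/12 ∩ AB · EG = 77/6]
   → A = (14/3, 59/6)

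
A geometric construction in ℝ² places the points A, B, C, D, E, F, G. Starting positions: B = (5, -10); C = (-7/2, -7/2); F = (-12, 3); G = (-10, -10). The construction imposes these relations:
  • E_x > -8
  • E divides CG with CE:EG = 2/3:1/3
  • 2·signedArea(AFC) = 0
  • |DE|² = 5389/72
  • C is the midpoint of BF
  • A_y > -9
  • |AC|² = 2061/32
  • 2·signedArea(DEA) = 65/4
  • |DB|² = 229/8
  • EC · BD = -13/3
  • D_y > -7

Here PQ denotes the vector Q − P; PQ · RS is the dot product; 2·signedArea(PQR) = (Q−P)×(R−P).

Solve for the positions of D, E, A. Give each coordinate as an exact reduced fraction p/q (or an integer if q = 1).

A = (23/8, -67/8)
D = (3/4, -27/4)
E = (-47/6, -47/6)

1. E_x = -47/6  [E divides CG with CE:EG = 2/3:1/3]
2. E_y = -47/6  [E divides CG with CE:EG = 2/3:1/3]
   → E = (-47/6, -47/6)
3. D_x = 3/4  [line 13/3·x + 13/3·y + 26 = 0 ∩ |DB|² = 229/8]
4. D_y = -27/4  [line 13/3·x + 13/3·y + 26 = 0 ∩ |DB|² = 229/8]
   → D = (3/4, -27/4)
5. A_x = 23/8  [2·signedArea(DEA) = 65/4 ∩ 2·signedArea(AFC) = 0]
6. A_y = -67/8  [2·signedArea(DEA) = 65/4 ∩ 2·signedArea(AFC) = 0]
   → A = (23/8, -67/8)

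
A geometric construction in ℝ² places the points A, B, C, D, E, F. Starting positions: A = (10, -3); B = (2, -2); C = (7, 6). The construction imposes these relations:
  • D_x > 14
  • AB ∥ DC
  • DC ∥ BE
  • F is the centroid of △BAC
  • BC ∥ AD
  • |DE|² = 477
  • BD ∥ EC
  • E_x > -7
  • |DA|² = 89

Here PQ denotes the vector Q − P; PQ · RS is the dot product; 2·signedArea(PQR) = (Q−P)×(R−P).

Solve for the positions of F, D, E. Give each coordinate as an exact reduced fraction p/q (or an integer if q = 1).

D = (15, 5)
E = (-6, -1)
F = (19/3, 1/3)

1. F_x = 19/3  [F is the centroid of △BAC]
2. F_y = 1/3  [F is the centroid of △BAC]
   → F = (19/3, 1/3)
3. D_x = 15  [AB ∥ DC ∩ BC ∥ AD]
4. D_y = 5  [AB ∥ DC ∩ BC ∥ AD]
   → D = (15, 5)
5. E_x = -6  [BD ∥ EC ∩ DC ∥ BE]
6. E_y = -1  [BD ∥ EC ∩ DC ∥ BE]
   → E = (-6, -1)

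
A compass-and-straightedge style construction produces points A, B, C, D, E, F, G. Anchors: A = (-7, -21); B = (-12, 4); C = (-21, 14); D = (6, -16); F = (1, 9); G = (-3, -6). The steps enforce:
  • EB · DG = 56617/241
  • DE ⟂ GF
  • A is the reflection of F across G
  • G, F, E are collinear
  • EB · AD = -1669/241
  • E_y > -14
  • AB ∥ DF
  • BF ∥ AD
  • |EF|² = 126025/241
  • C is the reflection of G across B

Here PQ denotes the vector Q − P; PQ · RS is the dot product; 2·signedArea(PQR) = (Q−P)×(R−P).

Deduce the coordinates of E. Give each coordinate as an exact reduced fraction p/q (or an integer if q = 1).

E = (-1179/241, -3156/241)

1. E_x = -1179/241  [G, F, E are collinear ∩ DE ⟂ GF]
2. E_y = -3156/241  [G, F, E are collinear ∩ DE ⟂ GF]
   → E = (-1179/241, -3156/241)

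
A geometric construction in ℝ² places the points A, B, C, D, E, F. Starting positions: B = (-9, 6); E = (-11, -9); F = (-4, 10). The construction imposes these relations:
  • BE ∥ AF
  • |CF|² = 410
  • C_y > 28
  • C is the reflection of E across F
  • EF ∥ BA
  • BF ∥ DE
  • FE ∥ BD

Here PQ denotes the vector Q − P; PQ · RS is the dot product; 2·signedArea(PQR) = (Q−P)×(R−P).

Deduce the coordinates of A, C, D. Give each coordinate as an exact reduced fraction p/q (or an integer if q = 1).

1. A_x = -2  [BE ∥ AF ∩ EF ∥ BA]
2. A_y = 25  [BE ∥ AF ∩ EF ∥ BA]
   → A = (-2, 25)
3. C_x = 3  [C is the reflection of E across F]
4. C_y = 29  [C is the reflection of E across F]
   → C = (3, 29)
5. D_x = -16  [BF ∥ DE ∩ FE ∥ BD]
6. D_y = -13  [BF ∥ DE ∩ FE ∥ BD]
   → D = (-16, -13)

A = (-2, 25)
C = (3, 29)
D = (-16, -13)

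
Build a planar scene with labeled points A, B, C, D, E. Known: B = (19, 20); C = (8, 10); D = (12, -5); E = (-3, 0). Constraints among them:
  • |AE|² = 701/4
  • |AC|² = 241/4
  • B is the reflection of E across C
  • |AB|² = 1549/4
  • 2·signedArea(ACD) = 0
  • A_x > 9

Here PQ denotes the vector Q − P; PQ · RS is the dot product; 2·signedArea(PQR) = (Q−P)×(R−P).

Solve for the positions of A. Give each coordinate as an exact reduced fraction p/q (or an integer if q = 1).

1. A_x = 10  [line 15·x + 4·y + -160 = 0 ∩ |AC|² = 241/4]
2. A_y = 5/2  [line 15·x + 4·y + -160 = 0 ∩ |AC|² = 241/4]
   → A = (10, 5/2)

A = (10, 5/2)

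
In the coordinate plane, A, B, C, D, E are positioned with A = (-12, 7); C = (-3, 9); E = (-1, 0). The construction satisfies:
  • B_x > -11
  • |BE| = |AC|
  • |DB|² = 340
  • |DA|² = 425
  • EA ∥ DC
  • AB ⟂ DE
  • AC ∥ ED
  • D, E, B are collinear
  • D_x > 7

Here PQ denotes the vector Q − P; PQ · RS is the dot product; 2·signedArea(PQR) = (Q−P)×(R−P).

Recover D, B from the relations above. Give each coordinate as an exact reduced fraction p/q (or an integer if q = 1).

B = (-10, -2)
D = (8, 2)

1. D_x = 8  [EA ∥ DC ∩ AC ∥ ED]
2. D_y = 2  [EA ∥ DC ∩ AC ∥ ED]
   → D = (8, 2)
3. B_x = -10  [D, E, B are collinear ∩ AB ⟂ DE]
4. B_y = -2  [D, E, B are collinear ∩ AB ⟂ DE]
   → B = (-10, -2)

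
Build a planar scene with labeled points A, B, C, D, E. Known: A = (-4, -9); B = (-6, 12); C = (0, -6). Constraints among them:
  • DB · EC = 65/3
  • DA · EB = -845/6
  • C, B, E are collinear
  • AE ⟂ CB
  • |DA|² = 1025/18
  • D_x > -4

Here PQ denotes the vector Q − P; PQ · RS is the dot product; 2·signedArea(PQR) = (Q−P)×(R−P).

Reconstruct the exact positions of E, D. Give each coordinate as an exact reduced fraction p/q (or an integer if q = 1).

1. E_x = 1/2  [C, B, E are collinear ∩ AE ⟂ CB]
2. E_y = -15/2  [C, B, E are collinear ∩ AE ⟂ CB]
   → E = (1/2, -15/2)
3. D_x = -19/6  [line 13/2·x + -39/2·y + -26/3 = 0 ∩ |DA|² = 1025/18]
4. D_y = -3/2  [line 13/2·x + -39/2·y + -26/3 = 0 ∩ |DA|² = 1025/18]
   → D = (-19/6, -3/2)

D = (-19/6, -3/2)
E = (1/2, -15/2)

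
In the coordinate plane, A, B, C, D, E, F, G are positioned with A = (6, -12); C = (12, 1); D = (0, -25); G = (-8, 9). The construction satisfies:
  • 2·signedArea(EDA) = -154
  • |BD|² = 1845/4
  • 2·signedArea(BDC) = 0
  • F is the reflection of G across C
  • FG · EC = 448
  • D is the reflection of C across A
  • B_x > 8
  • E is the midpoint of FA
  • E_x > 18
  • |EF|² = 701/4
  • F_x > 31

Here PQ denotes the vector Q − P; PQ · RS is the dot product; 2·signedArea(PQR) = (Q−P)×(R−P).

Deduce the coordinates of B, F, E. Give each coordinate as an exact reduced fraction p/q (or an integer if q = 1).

1. B_x = 9  [line -26·x + 12·y + 300 = 0 ∩ |BD|² = 1845/4]
2. B_y = -11/2  [line -26·x + 12·y + 300 = 0 ∩ |BD|² = 1845/4]
   → B = (9, -11/2)
3. F_x = 32  [F is the reflection of G across C]
4. F_y = -7  [F is the reflection of G across C]
   → F = (32, -7)
5. E_x = 19  [E is the midpoint of FA]
6. E_y = -19/2  [E is the midpoint of FA]
   → E = (19, -19/2)

B = (9, -11/2)
E = (19, -19/2)
F = (32, -7)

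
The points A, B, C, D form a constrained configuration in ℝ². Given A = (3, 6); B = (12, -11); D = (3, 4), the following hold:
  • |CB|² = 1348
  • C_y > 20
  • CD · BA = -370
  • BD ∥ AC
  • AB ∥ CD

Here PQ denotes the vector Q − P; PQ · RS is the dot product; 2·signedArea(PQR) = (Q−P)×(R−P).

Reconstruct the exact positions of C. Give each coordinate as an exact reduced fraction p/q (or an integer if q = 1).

1. C_x = -6  [AB ∥ CD ∩ BD ∥ AC]
2. C_y = 21  [AB ∥ CD ∩ BD ∥ AC]
   → C = (-6, 21)

C = (-6, 21)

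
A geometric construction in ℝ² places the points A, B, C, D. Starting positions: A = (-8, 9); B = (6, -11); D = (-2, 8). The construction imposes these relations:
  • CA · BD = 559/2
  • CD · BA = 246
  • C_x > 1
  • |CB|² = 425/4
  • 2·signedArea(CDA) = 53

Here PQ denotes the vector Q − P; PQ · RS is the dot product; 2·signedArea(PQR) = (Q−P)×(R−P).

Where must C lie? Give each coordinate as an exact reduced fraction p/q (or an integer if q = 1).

1. C_x = 2  [CD · BA = 246 ∩ CA · BD = 559/2]
2. C_y = -3/2  [CD · BA = 246 ∩ CA · BD = 559/2]
   → C = (2, -3/2)

C = (2, -3/2)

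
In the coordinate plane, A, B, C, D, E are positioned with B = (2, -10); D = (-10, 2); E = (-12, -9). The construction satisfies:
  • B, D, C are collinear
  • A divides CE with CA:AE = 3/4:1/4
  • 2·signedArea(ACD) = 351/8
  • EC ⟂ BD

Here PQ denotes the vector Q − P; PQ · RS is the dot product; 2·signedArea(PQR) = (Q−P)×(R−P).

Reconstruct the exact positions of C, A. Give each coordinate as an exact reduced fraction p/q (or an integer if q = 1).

1. C_x = -11/2  [B, D, C are collinear ∩ EC ⟂ BD]
2. C_y = -5/2  [B, D, C are collinear ∩ EC ⟂ BD]
   → C = (-11/2, -5/2)
3. A_x = -83/8  [A divides CE with CA:AE = 3/4:1/4]
4. A_y = -59/8  [A divides CE with CA:AE = 3/4:1/4]
   → A = (-83/8, -59/8)

A = (-83/8, -59/8)
C = (-11/2, -5/2)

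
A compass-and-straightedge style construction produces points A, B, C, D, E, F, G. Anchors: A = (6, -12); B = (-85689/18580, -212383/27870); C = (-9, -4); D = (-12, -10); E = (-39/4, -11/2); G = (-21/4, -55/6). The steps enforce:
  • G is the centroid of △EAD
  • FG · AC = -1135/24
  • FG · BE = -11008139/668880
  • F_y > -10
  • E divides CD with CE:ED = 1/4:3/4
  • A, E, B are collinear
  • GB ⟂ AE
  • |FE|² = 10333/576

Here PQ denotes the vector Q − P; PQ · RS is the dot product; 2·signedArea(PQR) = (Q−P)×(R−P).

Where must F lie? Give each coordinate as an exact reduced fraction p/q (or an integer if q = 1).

1. F_x = -69/8  [FG · AC = -1135/24 ∩ FG · BE = -11008139/668880]
2. F_y = -115/12  [FG · AC = -1135/24 ∩ FG · BE = -11008139/668880]
   → F = (-69/8, -115/12)

F = (-69/8, -115/12)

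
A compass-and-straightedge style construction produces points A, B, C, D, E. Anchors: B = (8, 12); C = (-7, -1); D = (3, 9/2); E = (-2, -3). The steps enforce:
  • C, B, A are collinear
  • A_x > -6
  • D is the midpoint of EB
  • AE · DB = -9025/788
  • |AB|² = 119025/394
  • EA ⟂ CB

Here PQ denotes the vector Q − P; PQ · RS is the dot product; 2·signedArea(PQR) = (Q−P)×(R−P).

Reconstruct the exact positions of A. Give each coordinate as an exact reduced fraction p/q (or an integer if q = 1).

A = (-2023/394, 243/394)

1. A_x = -2023/394  [C, B, A are collinear ∩ EA ⟂ CB]
2. A_y = 243/394  [C, B, A are collinear ∩ EA ⟂ CB]
   → A = (-2023/394, 243/394)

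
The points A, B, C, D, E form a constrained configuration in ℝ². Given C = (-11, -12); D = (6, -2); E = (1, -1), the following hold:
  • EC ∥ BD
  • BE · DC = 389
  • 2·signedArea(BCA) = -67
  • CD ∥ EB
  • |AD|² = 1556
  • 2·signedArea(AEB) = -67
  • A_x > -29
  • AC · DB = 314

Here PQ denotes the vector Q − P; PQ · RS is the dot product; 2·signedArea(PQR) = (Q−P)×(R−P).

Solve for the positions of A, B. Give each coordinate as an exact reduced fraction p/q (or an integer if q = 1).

1. B_x = 18  [EC ∥ BD ∩ CD ∥ EB]
2. B_y = 9  [EC ∥ BD ∩ CD ∥ EB]
   → B = (18, 9)
3. A_x = -28  [AC · DB = 314 ∩ 2·signedArea(BCA) = -67]
4. A_y = -22  [AC · DB = 314 ∩ 2·signedArea(BCA) = -67]
   → A = (-28, -22)

A = (-28, -22)
B = (18, 9)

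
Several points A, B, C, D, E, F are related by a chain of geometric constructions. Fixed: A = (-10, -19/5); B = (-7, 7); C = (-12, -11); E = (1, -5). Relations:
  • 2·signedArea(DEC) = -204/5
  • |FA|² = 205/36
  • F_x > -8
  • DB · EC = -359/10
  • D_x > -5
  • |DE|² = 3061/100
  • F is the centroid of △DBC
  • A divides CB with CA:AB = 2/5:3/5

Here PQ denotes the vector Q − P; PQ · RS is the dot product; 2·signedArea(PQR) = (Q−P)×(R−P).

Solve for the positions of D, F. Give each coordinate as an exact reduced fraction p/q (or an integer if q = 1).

1. D_x = -9/2  [2·signedArea(DEC) = -204/5 ∩ DB · EC = -359/10]
2. D_y = -22/5  [2·signedArea(DEC) = -204/5 ∩ DB · EC = -359/10]
   → D = (-9/2, -22/5)
3. F_x = -47/6  [F is the centroid of △DBC]
4. F_y = -14/5  [F is the centroid of △DBC]
   → F = (-47/6, -14/5)

D = (-9/2, -22/5)
F = (-47/6, -14/5)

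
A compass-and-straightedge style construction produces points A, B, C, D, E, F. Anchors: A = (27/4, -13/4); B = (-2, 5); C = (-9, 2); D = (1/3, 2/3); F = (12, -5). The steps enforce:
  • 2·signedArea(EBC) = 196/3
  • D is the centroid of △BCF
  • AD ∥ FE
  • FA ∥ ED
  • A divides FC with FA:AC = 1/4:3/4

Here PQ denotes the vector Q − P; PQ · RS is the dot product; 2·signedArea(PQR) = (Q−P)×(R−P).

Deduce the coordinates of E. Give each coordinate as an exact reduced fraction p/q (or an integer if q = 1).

1. E_x = 67/12  [FA ∥ ED ∩ AD ∥ FE]
2. E_y = -13/12  [FA ∥ ED ∩ AD ∥ FE]
   → E = (67/12, -13/12)

E = (67/12, -13/12)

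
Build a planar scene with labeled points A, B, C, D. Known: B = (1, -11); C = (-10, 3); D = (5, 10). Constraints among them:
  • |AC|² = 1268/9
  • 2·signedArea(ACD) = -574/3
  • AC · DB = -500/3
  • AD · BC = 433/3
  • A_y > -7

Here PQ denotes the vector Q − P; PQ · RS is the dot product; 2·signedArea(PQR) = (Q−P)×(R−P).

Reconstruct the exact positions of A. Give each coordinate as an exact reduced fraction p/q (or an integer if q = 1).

A = (-8/3, -19/3)

1. A_x = -8/3  [2·signedArea(ACD) = -574/3 ∩ AC · DB = -500/3]
2. A_y = -19/3  [2·signedArea(ACD) = -574/3 ∩ AC · DB = -500/3]
   → A = (-8/3, -19/3)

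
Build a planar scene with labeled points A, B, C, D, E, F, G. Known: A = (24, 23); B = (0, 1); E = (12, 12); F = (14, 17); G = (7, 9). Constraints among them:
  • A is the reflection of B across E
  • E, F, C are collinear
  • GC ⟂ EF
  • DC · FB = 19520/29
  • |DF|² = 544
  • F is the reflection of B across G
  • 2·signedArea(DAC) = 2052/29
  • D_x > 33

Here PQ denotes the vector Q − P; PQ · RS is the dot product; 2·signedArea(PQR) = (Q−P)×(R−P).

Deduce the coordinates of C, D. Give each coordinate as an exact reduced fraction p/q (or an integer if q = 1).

1. C_x = 298/29  [E, F, C are collinear ∩ GC ⟂ EF]
2. C_y = 223/29  [E, F, C are collinear ∩ GC ⟂ EF]
   → C = (298/29, 223/29)
3. D_x = 34  [2·signedArea(DAC) = 2052/29 ∩ DC · FB = 19520/29]
4. D_y = 29  [2·signedArea(DAC) = 2052/29 ∩ DC · FB = 19520/29]
   → D = (34, 29)

C = (298/29, 223/29)
D = (34, 29)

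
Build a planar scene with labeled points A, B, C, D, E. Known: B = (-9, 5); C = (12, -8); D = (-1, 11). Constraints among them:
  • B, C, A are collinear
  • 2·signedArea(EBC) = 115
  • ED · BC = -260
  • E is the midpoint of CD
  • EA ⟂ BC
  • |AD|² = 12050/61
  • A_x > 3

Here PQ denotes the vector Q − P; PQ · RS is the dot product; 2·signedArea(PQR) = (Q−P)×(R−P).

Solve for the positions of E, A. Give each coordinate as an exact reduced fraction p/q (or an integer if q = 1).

1. E_x = 11/2  [E is the midpoint of CD]
2. E_y = 3/2  [E is the midpoint of CD]
   → E = (11/2, 3/2)
3. A_x = 186/61  [B, C, A are collinear ∩ EA ⟂ BC]
4. A_y = -150/61  [B, C, A are collinear ∩ EA ⟂ BC]
   → A = (186/61, -150/61)

A = (186/61, -150/61)
E = (11/2, 3/2)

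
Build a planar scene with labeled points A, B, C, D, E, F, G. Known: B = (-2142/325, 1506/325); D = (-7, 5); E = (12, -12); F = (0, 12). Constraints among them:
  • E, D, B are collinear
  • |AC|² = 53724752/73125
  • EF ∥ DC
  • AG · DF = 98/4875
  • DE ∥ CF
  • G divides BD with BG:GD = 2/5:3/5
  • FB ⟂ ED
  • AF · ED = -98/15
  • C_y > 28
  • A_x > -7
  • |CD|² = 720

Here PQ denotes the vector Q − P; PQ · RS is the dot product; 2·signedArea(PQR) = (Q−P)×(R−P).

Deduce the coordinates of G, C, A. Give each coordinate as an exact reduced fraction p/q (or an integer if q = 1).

A = (-33061/4875, 23423/4875)
C = (-19, 29)
G = (-10976/1625, 7768/1625)

1. G_x = -10976/1625  [G divides BD with BG:GD = 2/5:3/5]
2. G_y = 7768/1625  [G divides BD with BG:GD = 2/5:3/5]
   → G = (-10976/1625, 7768/1625)
3. C_x = -19  [DE ∥ CF ∩ EF ∥ DC]
4. C_y = 29  [DE ∥ CF ∩ EF ∥ DC]
   → C = (-19, 29)
5. A_x = -33061/4875  [AF · ED = -98/15 ∩ AG · DF = 98/4875]
6. A_y = 23423/4875  [AF · ED = -98/15 ∩ AG · DF = 98/4875]
   → A = (-33061/4875, 23423/4875)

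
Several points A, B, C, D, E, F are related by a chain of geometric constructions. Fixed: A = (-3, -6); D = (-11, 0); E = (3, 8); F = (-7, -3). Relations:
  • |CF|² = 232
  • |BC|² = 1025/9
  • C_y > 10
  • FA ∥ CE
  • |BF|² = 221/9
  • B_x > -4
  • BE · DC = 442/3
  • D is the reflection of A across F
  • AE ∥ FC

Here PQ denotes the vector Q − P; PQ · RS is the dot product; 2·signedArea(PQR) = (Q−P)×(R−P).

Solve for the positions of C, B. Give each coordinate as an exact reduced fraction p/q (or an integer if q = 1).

1. C_x = -1  [FA ∥ CE ∩ AE ∥ FC]
2. C_y = 11  [FA ∥ CE ∩ AE ∥ FC]
   → C = (-1, 11)
3. B_x = -11/3  [line -10·x + -11·y + -88/3 = 0 ∩ |BC|² = 1025/9]
4. B_y = 2/3  [line -10·x + -11·y + -88/3 = 0 ∩ |BC|² = 1025/9]
   → B = (-11/3, 2/3)

B = (-11/3, 2/3)
C = (-1, 11)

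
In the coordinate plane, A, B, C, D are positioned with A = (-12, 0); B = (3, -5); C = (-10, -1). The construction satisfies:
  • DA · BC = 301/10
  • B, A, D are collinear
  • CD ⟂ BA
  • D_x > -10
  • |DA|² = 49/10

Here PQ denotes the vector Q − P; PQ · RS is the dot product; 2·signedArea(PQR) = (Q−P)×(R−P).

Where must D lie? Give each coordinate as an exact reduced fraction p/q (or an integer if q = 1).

1. D_x = -99/10  [B, A, D are collinear ∩ CD ⟂ BA]
2. D_y = -7/10  [B, A, D are collinear ∩ CD ⟂ BA]
   → D = (-99/10, -7/10)

D = (-99/10, -7/10)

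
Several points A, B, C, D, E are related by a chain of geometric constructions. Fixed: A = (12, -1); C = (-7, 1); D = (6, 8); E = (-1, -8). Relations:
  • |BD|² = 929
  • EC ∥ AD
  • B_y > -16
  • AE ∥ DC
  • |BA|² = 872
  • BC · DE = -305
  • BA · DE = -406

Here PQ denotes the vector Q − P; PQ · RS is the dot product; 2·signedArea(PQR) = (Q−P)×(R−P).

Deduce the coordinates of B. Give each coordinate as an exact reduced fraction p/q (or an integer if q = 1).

B = (-14, -15)

1. B_x = -14  [line 7·x + 16·y + 338 = 0 ∩ |BD|² = 929]
2. B_y = -15  [line 7·x + 16·y + 338 = 0 ∩ |BD|² = 929]
   → B = (-14, -15)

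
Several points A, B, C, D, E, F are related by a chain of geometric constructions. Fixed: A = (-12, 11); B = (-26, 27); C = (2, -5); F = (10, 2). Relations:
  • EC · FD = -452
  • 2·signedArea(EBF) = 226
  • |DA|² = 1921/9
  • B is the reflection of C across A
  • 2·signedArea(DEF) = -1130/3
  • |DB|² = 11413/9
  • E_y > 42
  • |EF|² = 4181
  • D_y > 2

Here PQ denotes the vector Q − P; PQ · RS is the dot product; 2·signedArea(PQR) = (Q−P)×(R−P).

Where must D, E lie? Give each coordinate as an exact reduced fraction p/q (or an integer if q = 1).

D = (0, 8/3)
E = (-40, 43)

1. E_x = -40  [line 25·x + 36·y + -548 = 0 ∩ |EF|² = 4181]
2. E_y = 43  [line 25·x + 36·y + -548 = 0 ∩ |EF|² = 4181]
   → E = (-40, 43)
3. D_x = 0  [2·signedArea(DEF) = -1130/3 ∩ EC · FD = -452]
4. D_y = 8/3  [2·signedArea(DEF) = -1130/3 ∩ EC · FD = -452]
   → D = (0, 8/3)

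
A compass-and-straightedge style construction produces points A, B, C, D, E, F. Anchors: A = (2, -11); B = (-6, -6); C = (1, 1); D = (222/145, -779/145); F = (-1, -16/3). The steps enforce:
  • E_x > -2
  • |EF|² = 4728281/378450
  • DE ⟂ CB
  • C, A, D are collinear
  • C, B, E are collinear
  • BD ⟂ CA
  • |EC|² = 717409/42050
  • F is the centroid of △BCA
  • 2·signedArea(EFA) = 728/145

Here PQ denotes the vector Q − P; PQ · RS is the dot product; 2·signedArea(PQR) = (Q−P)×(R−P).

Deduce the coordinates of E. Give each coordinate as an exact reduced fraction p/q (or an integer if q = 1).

E = (-557/290, -557/290)

1. E_x = -557/290  [C, B, E are collinear ∩ DE ⟂ CB]
2. E_y = -557/290  [C, B, E are collinear ∩ DE ⟂ CB]
   → E = (-557/290, -557/290)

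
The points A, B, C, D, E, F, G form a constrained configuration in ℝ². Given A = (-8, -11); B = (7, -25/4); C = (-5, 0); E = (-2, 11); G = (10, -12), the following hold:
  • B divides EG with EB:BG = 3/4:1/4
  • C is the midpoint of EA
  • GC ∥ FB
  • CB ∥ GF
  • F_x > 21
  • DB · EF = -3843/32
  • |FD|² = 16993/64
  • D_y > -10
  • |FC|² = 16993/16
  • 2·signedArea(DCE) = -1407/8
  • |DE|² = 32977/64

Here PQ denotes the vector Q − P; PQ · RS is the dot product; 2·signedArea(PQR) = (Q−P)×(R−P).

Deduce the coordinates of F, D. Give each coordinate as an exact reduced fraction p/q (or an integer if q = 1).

1. F_x = 22  [GC ∥ FB ∩ CB ∥ GF]
2. F_y = -73/4  [GC ∥ FB ∩ CB ∥ GF]
   → F = (22, -73/4)
3. D_x = 17/2  [2·signedArea(DCE) = -1407/8 ∩ DB · EF = -3843/32]
4. D_y = -73/8  [2·signedArea(DCE) = -1407/8 ∩ DB · EF = -3843/32]
   → D = (17/2, -73/8)

D = (17/2, -73/8)
F = (22, -73/4)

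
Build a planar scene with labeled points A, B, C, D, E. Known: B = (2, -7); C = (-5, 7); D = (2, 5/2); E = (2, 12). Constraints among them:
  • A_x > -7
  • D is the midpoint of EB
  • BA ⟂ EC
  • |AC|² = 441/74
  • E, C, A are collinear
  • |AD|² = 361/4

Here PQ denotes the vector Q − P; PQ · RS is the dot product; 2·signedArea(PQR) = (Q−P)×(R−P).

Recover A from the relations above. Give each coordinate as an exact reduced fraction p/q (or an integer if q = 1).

1. A_x = -517/74  [E, C, A are collinear ∩ BA ⟂ EC]
2. A_y = 413/74  [E, C, A are collinear ∩ BA ⟂ EC]
   → A = (-517/74, 413/74)

A = (-517/74, 413/74)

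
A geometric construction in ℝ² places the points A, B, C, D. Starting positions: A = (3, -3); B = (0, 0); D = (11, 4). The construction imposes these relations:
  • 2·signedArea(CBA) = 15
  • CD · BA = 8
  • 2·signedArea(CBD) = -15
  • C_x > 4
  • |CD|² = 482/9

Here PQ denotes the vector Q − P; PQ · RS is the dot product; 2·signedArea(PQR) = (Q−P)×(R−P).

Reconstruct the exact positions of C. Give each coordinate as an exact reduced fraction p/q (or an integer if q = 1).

C = (14/3, 1/3)

1. C_x = 14/3  [2·signedArea(CBA) = 15 ∩ 2·signedArea(CBD) = -15]
2. C_y = 1/3  [2·signedArea(CBA) = 15 ∩ 2·signedArea(CBD) = -15]
   → C = (14/3, 1/3)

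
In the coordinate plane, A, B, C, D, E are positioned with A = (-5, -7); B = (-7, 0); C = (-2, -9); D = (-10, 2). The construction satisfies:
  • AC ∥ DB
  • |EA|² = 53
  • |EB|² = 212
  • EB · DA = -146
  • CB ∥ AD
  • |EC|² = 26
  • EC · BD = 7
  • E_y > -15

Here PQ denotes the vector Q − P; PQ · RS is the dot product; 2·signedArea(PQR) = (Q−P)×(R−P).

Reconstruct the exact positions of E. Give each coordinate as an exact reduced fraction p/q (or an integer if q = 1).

E = (-3, -14)

1. E_x = -3  [EB · DA = -146 ∩ EC · BD = 7]
2. E_y = -14  [EB · DA = -146 ∩ EC · BD = 7]
   → E = (-3, -14)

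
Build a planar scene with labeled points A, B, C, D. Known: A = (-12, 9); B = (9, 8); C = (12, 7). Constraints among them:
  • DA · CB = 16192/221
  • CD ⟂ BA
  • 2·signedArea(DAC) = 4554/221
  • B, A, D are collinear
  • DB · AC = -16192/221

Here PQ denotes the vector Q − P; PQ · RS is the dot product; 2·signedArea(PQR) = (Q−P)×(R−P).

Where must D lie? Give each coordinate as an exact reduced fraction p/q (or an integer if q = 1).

1. D_x = 2661/221  [B, A, D are collinear ∩ CD ⟂ BA]
2. D_y = 1736/221  [B, A, D are collinear ∩ CD ⟂ BA]
   → D = (2661/221, 1736/221)

D = (2661/221, 1736/221)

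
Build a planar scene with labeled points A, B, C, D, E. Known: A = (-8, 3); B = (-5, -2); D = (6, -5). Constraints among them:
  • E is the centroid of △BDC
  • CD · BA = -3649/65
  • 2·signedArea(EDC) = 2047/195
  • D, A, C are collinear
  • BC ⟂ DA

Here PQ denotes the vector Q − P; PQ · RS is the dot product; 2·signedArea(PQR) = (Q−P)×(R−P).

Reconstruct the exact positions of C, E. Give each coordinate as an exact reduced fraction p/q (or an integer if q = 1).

1. C_x = -233/65  [D, A, C are collinear ∩ BC ⟂ DA]
2. C_y = 31/65  [D, A, C are collinear ∩ BC ⟂ DA]
   → C = (-233/65, 31/65)
3. E_x = -56/65  [E is the centroid of △BDC]
4. E_y = -424/195  [E is the centroid of △BDC]
   → E = (-56/65, -424/195)

C = (-233/65, 31/65)
E = (-56/65, -424/195)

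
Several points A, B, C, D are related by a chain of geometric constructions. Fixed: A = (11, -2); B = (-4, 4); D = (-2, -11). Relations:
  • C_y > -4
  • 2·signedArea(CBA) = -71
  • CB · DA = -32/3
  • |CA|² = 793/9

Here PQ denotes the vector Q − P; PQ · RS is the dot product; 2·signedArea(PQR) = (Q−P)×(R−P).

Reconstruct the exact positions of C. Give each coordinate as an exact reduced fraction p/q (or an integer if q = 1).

1. C_x = 5/3  [2·signedArea(CBA) = -71 ∩ CB · DA = -32/3]
2. C_y = -3  [2·signedArea(CBA) = -71 ∩ CB · DA = -32/3]
   → C = (5/3, -3)

C = (5/3, -3)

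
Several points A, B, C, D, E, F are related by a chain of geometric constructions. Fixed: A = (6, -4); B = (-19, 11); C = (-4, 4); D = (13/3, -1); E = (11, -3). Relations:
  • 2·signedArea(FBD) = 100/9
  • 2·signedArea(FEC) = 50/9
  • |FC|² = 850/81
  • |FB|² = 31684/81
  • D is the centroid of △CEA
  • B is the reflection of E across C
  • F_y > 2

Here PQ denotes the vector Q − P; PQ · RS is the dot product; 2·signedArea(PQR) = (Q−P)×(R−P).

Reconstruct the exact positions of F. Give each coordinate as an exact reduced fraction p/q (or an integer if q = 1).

1. F_x = -11/9  [2·signedArea(FBD) = 100/9 ∩ 2·signedArea(FEC) = 50/9]
2. F_y = 7/3  [2·signedArea(FBD) = 100/9 ∩ 2·signedArea(FEC) = 50/9]
   → F = (-11/9, 7/3)

F = (-11/9, 7/3)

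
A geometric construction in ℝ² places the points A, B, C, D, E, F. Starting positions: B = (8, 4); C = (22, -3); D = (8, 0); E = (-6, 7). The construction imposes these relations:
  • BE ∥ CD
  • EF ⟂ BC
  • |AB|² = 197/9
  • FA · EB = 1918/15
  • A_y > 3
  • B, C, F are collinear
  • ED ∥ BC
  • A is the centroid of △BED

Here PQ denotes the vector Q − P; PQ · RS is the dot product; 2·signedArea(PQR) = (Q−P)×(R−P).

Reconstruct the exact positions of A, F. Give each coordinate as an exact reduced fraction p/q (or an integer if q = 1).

1. A_x = 10/3  [A is the centroid of △BED]
2. A_y = 11/3  [A is the centroid of △BED]
   → A = (10/3, 11/3)
3. F_x = -22/5  [B, C, F are collinear ∩ EF ⟂ BC]
4. F_y = 51/5  [B, C, F are collinear ∩ EF ⟂ BC]
   → F = (-22/5, 51/5)

A = (10/3, 11/3)
F = (-22/5, 51/5)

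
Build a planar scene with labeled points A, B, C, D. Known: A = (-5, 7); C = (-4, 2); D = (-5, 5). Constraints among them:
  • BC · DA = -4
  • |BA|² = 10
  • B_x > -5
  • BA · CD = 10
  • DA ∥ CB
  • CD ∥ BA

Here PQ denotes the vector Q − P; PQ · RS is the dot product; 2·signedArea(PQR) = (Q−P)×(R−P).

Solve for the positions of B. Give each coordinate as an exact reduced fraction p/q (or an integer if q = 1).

1. B_x = -4  [CD ∥ BA ∩ DA ∥ CB]
2. B_y = 4  [CD ∥ BA ∩ DA ∥ CB]
   → B = (-4, 4)

B = (-4, 4)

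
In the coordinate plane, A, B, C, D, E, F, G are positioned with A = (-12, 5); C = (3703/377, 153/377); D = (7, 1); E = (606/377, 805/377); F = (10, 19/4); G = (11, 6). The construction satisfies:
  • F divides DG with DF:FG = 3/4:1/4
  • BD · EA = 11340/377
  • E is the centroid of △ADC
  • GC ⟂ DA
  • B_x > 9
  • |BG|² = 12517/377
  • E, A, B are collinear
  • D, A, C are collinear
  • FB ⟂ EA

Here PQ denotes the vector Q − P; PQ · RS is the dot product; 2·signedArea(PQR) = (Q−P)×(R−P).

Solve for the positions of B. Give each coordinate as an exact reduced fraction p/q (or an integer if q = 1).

1. B_x = 3437/377  [E, A, B are collinear ∩ FB ⟂ EA]
2. B_y = 209/377  [E, A, B are collinear ∩ FB ⟂ EA]
   → B = (3437/377, 209/377)

B = (3437/377, 209/377)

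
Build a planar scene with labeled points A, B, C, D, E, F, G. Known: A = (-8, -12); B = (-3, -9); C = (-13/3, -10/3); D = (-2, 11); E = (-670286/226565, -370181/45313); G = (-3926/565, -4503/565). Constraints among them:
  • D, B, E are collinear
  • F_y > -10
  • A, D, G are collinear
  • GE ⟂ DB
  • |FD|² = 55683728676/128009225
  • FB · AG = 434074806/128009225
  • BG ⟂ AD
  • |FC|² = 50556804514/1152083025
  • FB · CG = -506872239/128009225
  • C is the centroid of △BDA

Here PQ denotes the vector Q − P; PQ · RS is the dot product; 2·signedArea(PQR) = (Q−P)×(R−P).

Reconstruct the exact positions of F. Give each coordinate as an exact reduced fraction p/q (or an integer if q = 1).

F = (-689104/226565, -445453/45313)

1. F_x = -689104/226565  [FB · CG = -506872239/128009225 ∩ FB · AG = 434074806/128009225]
2. F_y = -445453/45313  [FB · CG = -506872239/128009225 ∩ FB · AG = 434074806/128009225]
   → F = (-689104/226565, -445453/45313)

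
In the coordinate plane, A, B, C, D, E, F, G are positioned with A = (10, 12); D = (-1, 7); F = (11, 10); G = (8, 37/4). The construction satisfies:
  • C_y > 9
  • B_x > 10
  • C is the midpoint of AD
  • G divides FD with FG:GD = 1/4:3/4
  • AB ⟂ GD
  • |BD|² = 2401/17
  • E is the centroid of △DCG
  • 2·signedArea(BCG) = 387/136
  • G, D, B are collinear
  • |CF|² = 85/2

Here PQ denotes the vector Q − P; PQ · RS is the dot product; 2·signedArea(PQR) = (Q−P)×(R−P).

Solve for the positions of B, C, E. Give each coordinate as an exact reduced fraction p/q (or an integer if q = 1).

1. B_x = 179/17  [G, D, B are collinear ∩ AB ⟂ GD]
2. B_y = 168/17  [G, D, B are collinear ∩ AB ⟂ GD]
   → B = (179/17, 168/17)
3. C_x = 9/2  [C is the midpoint of AD]
4. C_y = 19/2  [C is the midpoint of AD]
   → C = (9/2, 19/2)
5. E_x = 23/6  [E is the centroid of △DCG]
6. E_y = 103/12  [E is the centroid of △DCG]
   → E = (23/6, 103/12)

B = (179/17, 168/17)
C = (9/2, 19/2)
E = (23/6, 103/12)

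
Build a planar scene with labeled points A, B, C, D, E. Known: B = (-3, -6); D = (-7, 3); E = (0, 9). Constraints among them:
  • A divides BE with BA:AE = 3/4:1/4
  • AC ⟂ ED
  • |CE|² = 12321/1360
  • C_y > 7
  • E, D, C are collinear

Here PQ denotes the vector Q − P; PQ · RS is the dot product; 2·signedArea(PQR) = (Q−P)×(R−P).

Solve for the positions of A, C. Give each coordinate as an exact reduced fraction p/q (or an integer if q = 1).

A = (-3/4, 21/4)
C = (-777/340, 1197/170)

1. A_x = -3/4  [A divides BE with BA:AE = 3/4:1/4]
2. A_y = 21/4  [A divides BE with BA:AE = 3/4:1/4]
   → A = (-3/4, 21/4)
3. C_x = -777/340  [E, D, C are collinear ∩ AC ⟂ ED]
4. C_y = 1197/170  [E, D, C are collinear ∩ AC ⟂ ED]
   → C = (-777/340, 1197/170)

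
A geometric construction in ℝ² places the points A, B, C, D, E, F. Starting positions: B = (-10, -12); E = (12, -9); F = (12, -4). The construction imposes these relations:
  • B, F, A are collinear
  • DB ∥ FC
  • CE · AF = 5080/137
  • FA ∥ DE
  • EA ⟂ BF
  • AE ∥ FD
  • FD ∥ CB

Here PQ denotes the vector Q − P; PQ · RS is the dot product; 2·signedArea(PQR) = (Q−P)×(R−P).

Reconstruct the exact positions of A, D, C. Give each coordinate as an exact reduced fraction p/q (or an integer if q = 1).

1. A_x = 1424/137  [B, F, A are collinear ∩ EA ⟂ BF]
2. A_y = -628/137  [B, F, A are collinear ∩ EA ⟂ BF]
   → A = (1424/137, -628/137)
3. D_x = 1864/137  [FA ∥ DE ∩ AE ∥ FD]
4. D_y = -1153/137  [FA ∥ DE ∩ AE ∥ FD]
   → D = (1864/137, -1153/137)
5. C_x = -1590/137  [FD ∥ CB ∩ DB ∥ FC]
6. C_y = -1039/137  [FD ∥ CB ∩ DB ∥ FC]
   → C = (-1590/137, -1039/137)

A = (1424/137, -628/137)
C = (-1590/137, -1039/137)
D = (1864/137, -1153/137)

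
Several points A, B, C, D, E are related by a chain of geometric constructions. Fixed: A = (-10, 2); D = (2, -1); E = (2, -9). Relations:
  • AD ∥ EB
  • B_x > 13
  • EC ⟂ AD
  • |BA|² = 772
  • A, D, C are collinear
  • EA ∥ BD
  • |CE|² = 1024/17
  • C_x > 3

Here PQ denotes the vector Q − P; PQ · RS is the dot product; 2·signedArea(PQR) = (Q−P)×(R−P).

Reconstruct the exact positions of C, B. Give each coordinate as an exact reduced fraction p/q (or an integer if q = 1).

1. C_x = 66/17  [A, D, C are collinear ∩ EC ⟂ AD]
2. C_y = -25/17  [A, D, C are collinear ∩ EC ⟂ AD]
   → C = (66/17, -25/17)
3. B_x = 14  [EA ∥ BD ∩ AD ∥ EB]
4. B_y = -12  [EA ∥ BD ∩ AD ∥ EB]
   → B = (14, -12)

B = (14, -12)
C = (66/17, -25/17)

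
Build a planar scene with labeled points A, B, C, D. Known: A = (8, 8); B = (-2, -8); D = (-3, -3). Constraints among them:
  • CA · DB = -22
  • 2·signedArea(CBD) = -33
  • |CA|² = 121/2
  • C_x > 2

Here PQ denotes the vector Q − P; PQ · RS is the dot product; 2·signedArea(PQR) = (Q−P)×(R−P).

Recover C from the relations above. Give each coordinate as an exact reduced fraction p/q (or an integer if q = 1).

C = (5/2, 5/2)

1. C_x = 5/2  [2·signedArea(CBD) = -33 ∩ CA · DB = -22]
2. C_y = 5/2  [2·signedArea(CBD) = -33 ∩ CA · DB = -22]
   → C = (5/2, 5/2)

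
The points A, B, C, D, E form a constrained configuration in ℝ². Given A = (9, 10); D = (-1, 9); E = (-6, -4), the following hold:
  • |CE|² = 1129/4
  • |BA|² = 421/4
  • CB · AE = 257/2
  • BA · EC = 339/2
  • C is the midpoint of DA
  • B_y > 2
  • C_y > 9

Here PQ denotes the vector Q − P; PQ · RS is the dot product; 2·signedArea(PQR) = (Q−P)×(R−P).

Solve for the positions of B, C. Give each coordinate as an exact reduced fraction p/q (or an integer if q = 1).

1. C_x = 4  [C is the midpoint of DA]
2. C_y = 19/2  [C is the midpoint of DA]
   → C = (4, 19/2)
3. B_x = 3/2  [BA · EC = 339/2 ∩ CB · AE = 257/2]
4. B_y = 3  [BA · EC = 339/2 ∩ CB · AE = 257/2]
   → B = (3/2, 3)

B = (3/2, 3)
C = (4, 19/2)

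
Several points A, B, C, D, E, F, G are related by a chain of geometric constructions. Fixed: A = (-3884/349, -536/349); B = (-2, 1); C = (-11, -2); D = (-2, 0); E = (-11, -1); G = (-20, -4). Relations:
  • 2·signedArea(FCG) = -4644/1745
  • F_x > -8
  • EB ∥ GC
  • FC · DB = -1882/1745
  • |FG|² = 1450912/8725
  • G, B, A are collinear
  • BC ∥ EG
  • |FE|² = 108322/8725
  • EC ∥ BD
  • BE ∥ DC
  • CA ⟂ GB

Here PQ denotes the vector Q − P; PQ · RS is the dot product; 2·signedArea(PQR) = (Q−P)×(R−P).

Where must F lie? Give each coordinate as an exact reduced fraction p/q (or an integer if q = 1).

F = (-13048/1745, -1608/1745)

1. F_x = -13048/1745  [2·signedArea(FCG) = -4644/1745 ∩ FC · DB = -1882/1745]
2. F_y = -1608/1745  [2·signedArea(FCG) = -4644/1745 ∩ FC · DB = -1882/1745]
   → F = (-13048/1745, -1608/1745)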